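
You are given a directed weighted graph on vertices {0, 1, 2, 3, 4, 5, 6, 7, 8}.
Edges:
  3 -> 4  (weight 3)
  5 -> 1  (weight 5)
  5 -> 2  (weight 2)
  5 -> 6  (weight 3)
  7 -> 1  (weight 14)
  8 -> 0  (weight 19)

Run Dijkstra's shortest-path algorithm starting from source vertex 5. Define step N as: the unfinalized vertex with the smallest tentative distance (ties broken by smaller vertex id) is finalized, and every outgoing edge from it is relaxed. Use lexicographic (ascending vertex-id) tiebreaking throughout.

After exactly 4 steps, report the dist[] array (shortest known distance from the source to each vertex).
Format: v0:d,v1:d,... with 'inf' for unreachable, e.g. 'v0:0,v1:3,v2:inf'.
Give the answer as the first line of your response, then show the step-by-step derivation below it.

v0:inf,v1:5,v2:2,v3:inf,v4:inf,v5:0,v6:3,v7:inf,v8:inf

step 1: dist = v0:inf,v1:5,v2:2,v3:inf,v4:inf,v5:0,v6:3,v7:inf,v8:inf
step 2: dist = v0:inf,v1:5,v2:2,v3:inf,v4:inf,v5:0,v6:3,v7:inf,v8:inf
step 3: dist = v0:inf,v1:5,v2:2,v3:inf,v4:inf,v5:0,v6:3,v7:inf,v8:inf
step 4: dist = v0:inf,v1:5,v2:2,v3:inf,v4:inf,v5:0,v6:3,v7:inf,v8:inf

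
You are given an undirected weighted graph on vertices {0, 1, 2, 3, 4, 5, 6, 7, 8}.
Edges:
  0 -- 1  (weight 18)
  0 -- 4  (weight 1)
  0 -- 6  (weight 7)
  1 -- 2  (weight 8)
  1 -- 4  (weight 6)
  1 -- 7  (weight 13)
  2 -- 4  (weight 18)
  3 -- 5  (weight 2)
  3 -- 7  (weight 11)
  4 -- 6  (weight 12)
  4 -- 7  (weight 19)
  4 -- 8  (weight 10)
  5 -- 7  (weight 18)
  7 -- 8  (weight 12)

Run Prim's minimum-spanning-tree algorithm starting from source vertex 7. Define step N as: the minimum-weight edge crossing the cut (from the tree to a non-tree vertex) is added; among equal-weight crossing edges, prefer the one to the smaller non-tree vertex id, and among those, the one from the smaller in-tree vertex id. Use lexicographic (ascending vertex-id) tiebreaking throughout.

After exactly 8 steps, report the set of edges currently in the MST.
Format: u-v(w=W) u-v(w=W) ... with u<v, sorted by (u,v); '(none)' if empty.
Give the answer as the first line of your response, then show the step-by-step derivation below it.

0-4(w=1) 0-6(w=7) 1-2(w=8) 1-4(w=6) 3-5(w=2) 3-7(w=11) 4-8(w=10) 7-8(w=12)

step 1: add edge 3-7 (w=11); MST = {3-7(w=11)}
step 2: add edge 3-5 (w=2); MST = {3-5(w=2) 3-7(w=11)}
step 3: add edge 7-8 (w=12); MST = {3-5(w=2) 3-7(w=11) 7-8(w=12)}
step 4: add edge 4-8 (w=10); MST = {3-5(w=2) 3-7(w=11) 4-8(w=10) 7-8(w=12)}
step 5: add edge 0-4 (w=1); MST = {0-4(w=1) 3-5(w=2) 3-7(w=11) 4-8(w=10) 7-8(w=12)}
step 6: add edge 1-4 (w=6); MST = {0-4(w=1) 1-4(w=6) 3-5(w=2) 3-7(w=11) 4-8(w=10) 7-8(w=12)}
step 7: add edge 0-6 (w=7); MST = {0-4(w=1) 0-6(w=7) 1-4(w=6) 3-5(w=2) 3-7(w=11) 4-8(w=10) 7-8(w=12)}
step 8: add edge 1-2 (w=8); MST = {0-4(w=1) 0-6(w=7) 1-2(w=8) 1-4(w=6) 3-5(w=2) 3-7(w=11) 4-8(w=10) 7-8(w=12)}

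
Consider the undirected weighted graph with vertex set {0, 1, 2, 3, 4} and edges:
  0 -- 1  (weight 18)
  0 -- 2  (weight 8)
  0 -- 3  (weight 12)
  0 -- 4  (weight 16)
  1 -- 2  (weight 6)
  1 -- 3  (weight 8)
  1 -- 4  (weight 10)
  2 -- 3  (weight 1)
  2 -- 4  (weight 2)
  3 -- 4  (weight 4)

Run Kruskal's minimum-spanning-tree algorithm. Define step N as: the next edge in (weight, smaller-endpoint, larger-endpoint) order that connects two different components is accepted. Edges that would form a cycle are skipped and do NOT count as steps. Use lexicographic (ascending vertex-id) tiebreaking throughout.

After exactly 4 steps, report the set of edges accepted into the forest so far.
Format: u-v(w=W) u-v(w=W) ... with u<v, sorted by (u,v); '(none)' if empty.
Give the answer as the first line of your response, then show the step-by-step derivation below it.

0-2(w=8) 1-2(w=6) 2-3(w=1) 2-4(w=2)

step 1: add edge 2-3 (w=1); MST = {2-3(w=1)}
step 2: add edge 2-4 (w=2); MST = {2-3(w=1) 2-4(w=2)}
step 3: add edge 1-2 (w=6); MST = {1-2(w=6) 2-3(w=1) 2-4(w=2)}
step 4: add edge 0-2 (w=8); MST = {0-2(w=8) 1-2(w=6) 2-3(w=1) 2-4(w=2)}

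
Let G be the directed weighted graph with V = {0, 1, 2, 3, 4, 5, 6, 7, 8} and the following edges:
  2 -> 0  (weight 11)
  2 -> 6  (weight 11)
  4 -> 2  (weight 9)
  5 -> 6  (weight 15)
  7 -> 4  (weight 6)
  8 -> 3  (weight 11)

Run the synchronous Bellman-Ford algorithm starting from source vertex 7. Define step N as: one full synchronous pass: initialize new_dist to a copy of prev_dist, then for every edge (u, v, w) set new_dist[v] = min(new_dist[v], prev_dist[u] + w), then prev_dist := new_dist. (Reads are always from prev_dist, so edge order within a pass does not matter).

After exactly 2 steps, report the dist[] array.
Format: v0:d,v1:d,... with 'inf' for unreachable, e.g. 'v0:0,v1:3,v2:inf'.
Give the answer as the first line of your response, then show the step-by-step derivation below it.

v0:inf,v1:inf,v2:15,v3:inf,v4:6,v5:inf,v6:inf,v7:0,v8:inf

step 1: dist = v0:inf,v1:inf,v2:inf,v3:inf,v4:6,v5:inf,v6:inf,v7:0,v8:inf
step 2: dist = v0:inf,v1:inf,v2:15,v3:inf,v4:6,v5:inf,v6:inf,v7:0,v8:inf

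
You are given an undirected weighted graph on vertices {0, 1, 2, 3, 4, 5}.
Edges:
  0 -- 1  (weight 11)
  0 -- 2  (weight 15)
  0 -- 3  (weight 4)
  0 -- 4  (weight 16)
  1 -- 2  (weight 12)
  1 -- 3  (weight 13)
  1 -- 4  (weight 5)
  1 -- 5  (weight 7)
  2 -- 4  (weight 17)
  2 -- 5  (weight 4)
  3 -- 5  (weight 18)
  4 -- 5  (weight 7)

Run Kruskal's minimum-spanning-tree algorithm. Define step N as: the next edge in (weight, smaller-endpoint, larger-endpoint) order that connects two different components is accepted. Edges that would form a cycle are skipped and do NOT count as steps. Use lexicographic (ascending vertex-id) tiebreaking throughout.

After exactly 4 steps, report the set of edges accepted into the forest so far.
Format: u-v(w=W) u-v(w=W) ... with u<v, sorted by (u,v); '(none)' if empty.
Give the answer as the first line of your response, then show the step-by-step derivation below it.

0-3(w=4) 1-4(w=5) 1-5(w=7) 2-5(w=4)

step 1: add edge 0-3 (w=4); MST = {0-3(w=4)}
step 2: add edge 2-5 (w=4); MST = {0-3(w=4) 2-5(w=4)}
step 3: add edge 1-4 (w=5); MST = {0-3(w=4) 1-4(w=5) 2-5(w=4)}
step 4: add edge 1-5 (w=7); MST = {0-3(w=4) 1-4(w=5) 1-5(w=7) 2-5(w=4)}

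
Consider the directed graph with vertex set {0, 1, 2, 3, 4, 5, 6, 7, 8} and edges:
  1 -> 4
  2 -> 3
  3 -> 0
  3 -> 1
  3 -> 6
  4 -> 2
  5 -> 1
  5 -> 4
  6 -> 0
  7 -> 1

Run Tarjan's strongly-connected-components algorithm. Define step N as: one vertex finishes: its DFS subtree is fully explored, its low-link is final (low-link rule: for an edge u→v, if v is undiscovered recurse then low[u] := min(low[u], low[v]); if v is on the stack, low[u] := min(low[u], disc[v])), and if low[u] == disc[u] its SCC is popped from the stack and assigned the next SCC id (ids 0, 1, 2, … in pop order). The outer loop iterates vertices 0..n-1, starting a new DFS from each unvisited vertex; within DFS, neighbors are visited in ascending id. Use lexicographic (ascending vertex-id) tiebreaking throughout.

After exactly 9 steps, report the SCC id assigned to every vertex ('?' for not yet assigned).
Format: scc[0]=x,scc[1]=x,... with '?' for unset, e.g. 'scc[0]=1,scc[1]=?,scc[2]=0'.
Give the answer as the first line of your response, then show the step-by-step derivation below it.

scc[0]=0,scc[1]=2,scc[2]=2,scc[3]=2,scc[4]=2,scc[5]=3,scc[6]=1,scc[7]=4,scc[8]=5

step 1: low=(low[0]=0,low[1]=?,low[2]=?,low[3]=?,low[4]=?,low[5]=?,low[6]=?,low[7]=?,low[8]=?); scc=(scc[0]=0,scc[1]=?,scc[2]=?,scc[3]=?,scc[4]=?,scc[5]=?,scc[6]=?,scc[7]=?,scc[8]=?)
step 2: low=(low[0]=0,low[1]=1,low[2]=3,low[3]=1,low[4]=2,low[5]=?,low[6]=5,low[7]=?,low[8]=?); scc=(scc[0]=0,scc[1]=?,scc[2]=?,scc[3]=?,scc[4]=?,scc[5]=?,scc[6]=1,scc[7]=?,scc[8]=?)
step 3: low=(low[0]=0,low[1]=1,low[2]=3,low[3]=1,low[4]=2,low[5]=?,low[6]=5,low[7]=?,low[8]=?); scc=(scc[0]=0,scc[1]=?,scc[2]=?,scc[3]=?,scc[4]=?,scc[5]=?,scc[6]=1,scc[7]=?,scc[8]=?)
step 4: low=(low[0]=0,low[1]=1,low[2]=1,low[3]=1,low[4]=2,low[5]=?,low[6]=5,low[7]=?,low[8]=?); scc=(scc[0]=0,scc[1]=?,scc[2]=?,scc[3]=?,scc[4]=?,scc[5]=?,scc[6]=1,scc[7]=?,scc[8]=?)
step 5: low=(low[0]=0,low[1]=1,low[2]=1,low[3]=1,low[4]=1,low[5]=?,low[6]=5,low[7]=?,low[8]=?); scc=(scc[0]=0,scc[1]=?,scc[2]=?,scc[3]=?,scc[4]=?,scc[5]=?,scc[6]=1,scc[7]=?,scc[8]=?)
step 6: low=(low[0]=0,low[1]=1,low[2]=1,low[3]=1,low[4]=1,low[5]=?,low[6]=5,low[7]=?,low[8]=?); scc=(scc[0]=0,scc[1]=2,scc[2]=2,scc[3]=2,scc[4]=2,scc[5]=?,scc[6]=1,scc[7]=?,scc[8]=?)
step 7: low=(low[0]=0,low[1]=1,low[2]=1,low[3]=1,low[4]=1,low[5]=6,low[6]=5,low[7]=?,low[8]=?); scc=(scc[0]=0,scc[1]=2,scc[2]=2,scc[3]=2,scc[4]=2,scc[5]=3,scc[6]=1,scc[7]=?,scc[8]=?)
step 8: low=(low[0]=0,low[1]=1,low[2]=1,low[3]=1,low[4]=1,low[5]=6,low[6]=5,low[7]=7,low[8]=?); scc=(scc[0]=0,scc[1]=2,scc[2]=2,scc[3]=2,scc[4]=2,scc[5]=3,scc[6]=1,scc[7]=4,scc[8]=?)
step 9: low=(low[0]=0,low[1]=1,low[2]=1,low[3]=1,low[4]=1,low[5]=6,low[6]=5,low[7]=7,low[8]=8); scc=(scc[0]=0,scc[1]=2,scc[2]=2,scc[3]=2,scc[4]=2,scc[5]=3,scc[6]=1,scc[7]=4,scc[8]=5)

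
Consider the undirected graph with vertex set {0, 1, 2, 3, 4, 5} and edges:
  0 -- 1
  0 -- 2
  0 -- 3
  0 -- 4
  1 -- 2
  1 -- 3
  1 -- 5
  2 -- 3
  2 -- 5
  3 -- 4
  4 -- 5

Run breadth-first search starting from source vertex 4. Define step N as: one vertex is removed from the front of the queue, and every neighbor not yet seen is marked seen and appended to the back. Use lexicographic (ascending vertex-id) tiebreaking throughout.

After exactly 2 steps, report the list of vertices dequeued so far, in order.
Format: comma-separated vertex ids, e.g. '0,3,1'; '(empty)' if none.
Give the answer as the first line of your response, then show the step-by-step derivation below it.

4,0

step 1: dequeue 4; queue=[0,3,5]; order=4
step 2: dequeue 0; queue=[3,5,1,2]; order=4,0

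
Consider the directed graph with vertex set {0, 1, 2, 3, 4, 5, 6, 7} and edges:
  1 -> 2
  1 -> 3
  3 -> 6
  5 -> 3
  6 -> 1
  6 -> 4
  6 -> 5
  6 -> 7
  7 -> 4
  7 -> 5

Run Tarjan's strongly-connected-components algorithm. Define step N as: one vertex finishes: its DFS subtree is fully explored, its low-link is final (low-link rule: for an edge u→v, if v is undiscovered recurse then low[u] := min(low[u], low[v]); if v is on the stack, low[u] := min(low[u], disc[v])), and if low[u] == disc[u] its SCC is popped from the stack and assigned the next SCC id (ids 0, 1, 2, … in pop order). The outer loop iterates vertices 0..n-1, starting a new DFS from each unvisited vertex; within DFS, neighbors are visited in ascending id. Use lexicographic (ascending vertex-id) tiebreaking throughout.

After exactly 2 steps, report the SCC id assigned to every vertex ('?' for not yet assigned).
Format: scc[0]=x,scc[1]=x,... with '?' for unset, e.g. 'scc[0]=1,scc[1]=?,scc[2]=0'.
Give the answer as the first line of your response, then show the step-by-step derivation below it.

scc[0]=0,scc[1]=?,scc[2]=1,scc[3]=?,scc[4]=?,scc[5]=?,scc[6]=?,scc[7]=?

step 1: low=(low[0]=0,low[1]=?,low[2]=?,low[3]=?,low[4]=?,low[5]=?,low[6]=?,low[7]=?); scc=(scc[0]=0,scc[1]=?,scc[2]=?,scc[3]=?,scc[4]=?,scc[5]=?,scc[6]=?,scc[7]=?)
step 2: low=(low[0]=0,low[1]=1,low[2]=2,low[3]=?,low[4]=?,low[5]=?,low[6]=?,low[7]=?); scc=(scc[0]=0,scc[1]=?,scc[2]=1,scc[3]=?,scc[4]=?,scc[5]=?,scc[6]=?,scc[7]=?)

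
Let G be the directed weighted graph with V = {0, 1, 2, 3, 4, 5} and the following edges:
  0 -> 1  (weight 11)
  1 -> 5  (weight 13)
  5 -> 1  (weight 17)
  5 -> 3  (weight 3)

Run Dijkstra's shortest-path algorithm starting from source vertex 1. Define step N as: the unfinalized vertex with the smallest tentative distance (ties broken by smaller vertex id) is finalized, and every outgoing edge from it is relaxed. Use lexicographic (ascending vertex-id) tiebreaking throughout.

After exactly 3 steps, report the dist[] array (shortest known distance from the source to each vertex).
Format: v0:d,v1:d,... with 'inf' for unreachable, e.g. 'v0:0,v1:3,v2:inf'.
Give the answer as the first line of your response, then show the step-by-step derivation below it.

v0:inf,v1:0,v2:inf,v3:16,v4:inf,v5:13

step 1: dist = v0:inf,v1:0,v2:inf,v3:inf,v4:inf,v5:13
step 2: dist = v0:inf,v1:0,v2:inf,v3:16,v4:inf,v5:13
step 3: dist = v0:inf,v1:0,v2:inf,v3:16,v4:inf,v5:13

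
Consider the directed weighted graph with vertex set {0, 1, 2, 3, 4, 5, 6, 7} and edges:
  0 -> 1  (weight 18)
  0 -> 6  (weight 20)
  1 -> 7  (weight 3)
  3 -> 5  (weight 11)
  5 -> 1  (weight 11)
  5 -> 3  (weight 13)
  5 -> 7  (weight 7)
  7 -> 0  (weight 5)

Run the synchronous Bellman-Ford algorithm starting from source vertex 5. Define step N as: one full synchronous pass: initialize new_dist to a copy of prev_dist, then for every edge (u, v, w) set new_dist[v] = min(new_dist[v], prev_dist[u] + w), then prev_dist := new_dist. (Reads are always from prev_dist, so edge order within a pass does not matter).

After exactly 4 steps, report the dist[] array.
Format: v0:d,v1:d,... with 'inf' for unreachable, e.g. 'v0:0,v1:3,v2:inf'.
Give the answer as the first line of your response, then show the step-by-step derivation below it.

v0:12,v1:11,v2:inf,v3:13,v4:inf,v5:0,v6:32,v7:7

step 1: dist = v0:inf,v1:11,v2:inf,v3:13,v4:inf,v5:0,v6:inf,v7:7
step 2: dist = v0:12,v1:11,v2:inf,v3:13,v4:inf,v5:0,v6:inf,v7:7
step 3: dist = v0:12,v1:11,v2:inf,v3:13,v4:inf,v5:0,v6:32,v7:7
step 4: dist = v0:12,v1:11,v2:inf,v3:13,v4:inf,v5:0,v6:32,v7:7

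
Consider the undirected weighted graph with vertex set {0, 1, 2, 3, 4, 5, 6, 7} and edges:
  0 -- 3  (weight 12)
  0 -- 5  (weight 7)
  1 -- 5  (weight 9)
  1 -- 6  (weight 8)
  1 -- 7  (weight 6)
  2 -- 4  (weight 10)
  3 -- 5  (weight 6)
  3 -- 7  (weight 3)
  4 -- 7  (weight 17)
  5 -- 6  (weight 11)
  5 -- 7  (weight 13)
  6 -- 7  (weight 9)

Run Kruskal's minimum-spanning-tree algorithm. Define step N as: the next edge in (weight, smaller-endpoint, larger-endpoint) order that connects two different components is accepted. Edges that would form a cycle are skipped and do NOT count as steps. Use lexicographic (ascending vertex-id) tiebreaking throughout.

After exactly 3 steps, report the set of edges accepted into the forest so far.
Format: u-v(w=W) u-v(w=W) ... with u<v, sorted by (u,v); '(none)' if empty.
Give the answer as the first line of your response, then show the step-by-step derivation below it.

1-7(w=6) 3-5(w=6) 3-7(w=3)

step 1: add edge 3-7 (w=3); MST = {3-7(w=3)}
step 2: add edge 1-7 (w=6); MST = {1-7(w=6) 3-7(w=3)}
step 3: add edge 3-5 (w=6); MST = {1-7(w=6) 3-5(w=6) 3-7(w=3)}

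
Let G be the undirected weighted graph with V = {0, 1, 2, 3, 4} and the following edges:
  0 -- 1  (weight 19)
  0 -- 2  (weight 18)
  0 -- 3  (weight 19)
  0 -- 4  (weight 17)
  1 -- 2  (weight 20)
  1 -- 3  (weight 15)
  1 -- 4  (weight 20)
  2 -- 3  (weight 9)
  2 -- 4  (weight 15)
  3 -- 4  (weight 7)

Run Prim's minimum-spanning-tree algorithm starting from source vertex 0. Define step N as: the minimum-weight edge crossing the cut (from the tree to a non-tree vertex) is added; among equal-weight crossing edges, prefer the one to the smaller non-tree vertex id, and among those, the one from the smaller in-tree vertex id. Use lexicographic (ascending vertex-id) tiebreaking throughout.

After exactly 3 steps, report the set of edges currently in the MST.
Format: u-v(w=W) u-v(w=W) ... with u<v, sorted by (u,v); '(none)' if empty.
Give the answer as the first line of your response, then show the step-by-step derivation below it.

0-4(w=17) 2-3(w=9) 3-4(w=7)

step 1: add edge 0-4 (w=17); MST = {0-4(w=17)}
step 2: add edge 3-4 (w=7); MST = {0-4(w=17) 3-4(w=7)}
step 3: add edge 2-3 (w=9); MST = {0-4(w=17) 2-3(w=9) 3-4(w=7)}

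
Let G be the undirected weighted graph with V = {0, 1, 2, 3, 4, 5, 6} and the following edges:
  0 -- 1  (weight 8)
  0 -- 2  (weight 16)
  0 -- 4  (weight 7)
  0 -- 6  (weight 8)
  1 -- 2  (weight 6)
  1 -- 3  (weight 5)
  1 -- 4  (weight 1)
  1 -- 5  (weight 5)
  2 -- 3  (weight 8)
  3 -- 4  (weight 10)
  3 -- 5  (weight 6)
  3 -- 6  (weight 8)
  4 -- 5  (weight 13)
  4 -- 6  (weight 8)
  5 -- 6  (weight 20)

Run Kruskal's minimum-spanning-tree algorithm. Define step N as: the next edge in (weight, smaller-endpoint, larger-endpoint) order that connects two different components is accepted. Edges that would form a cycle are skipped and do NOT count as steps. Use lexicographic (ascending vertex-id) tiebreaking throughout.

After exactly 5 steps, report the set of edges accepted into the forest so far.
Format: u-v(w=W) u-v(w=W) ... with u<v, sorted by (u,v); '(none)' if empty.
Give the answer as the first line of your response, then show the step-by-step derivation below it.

0-4(w=7) 1-2(w=6) 1-3(w=5) 1-4(w=1) 1-5(w=5)

step 1: add edge 1-4 (w=1); MST = {1-4(w=1)}
step 2: add edge 1-3 (w=5); MST = {1-3(w=5) 1-4(w=1)}
step 3: add edge 1-5 (w=5); MST = {1-3(w=5) 1-4(w=1) 1-5(w=5)}
step 4: add edge 1-2 (w=6); MST = {1-2(w=6) 1-3(w=5) 1-4(w=1) 1-5(w=5)}
step 5: add edge 0-4 (w=7); MST = {0-4(w=7) 1-2(w=6) 1-3(w=5) 1-4(w=1) 1-5(w=5)}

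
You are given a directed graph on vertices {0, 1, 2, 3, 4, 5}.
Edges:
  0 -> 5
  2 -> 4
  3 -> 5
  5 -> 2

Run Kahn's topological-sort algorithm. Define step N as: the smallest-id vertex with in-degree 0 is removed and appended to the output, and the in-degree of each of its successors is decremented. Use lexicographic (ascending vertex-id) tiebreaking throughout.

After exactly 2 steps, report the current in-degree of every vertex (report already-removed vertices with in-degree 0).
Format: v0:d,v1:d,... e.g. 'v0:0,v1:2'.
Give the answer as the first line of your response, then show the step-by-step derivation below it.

v0:0,v1:0,v2:1,v3:0,v4:1,v5:1

step 1: output 0; order=[0]; indeg=(0,0,1,0,1,1)
step 2: output 1; order=[0,1]; indeg=(0,0,1,0,1,1)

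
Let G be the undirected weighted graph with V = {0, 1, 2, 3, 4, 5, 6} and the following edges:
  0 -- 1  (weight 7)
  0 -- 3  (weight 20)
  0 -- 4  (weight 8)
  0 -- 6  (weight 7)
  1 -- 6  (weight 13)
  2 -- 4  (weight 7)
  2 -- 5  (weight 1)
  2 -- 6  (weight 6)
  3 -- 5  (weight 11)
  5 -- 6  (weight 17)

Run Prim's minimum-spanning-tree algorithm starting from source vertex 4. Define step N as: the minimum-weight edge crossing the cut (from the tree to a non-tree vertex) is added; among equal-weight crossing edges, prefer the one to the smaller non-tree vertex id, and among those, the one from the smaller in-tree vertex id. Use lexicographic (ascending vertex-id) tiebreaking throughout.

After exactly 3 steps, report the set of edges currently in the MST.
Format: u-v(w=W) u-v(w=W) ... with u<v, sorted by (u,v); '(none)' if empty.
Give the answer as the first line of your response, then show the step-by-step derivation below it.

2-4(w=7) 2-5(w=1) 2-6(w=6)

step 1: add edge 2-4 (w=7); MST = {2-4(w=7)}
step 2: add edge 2-5 (w=1); MST = {2-4(w=7) 2-5(w=1)}
step 3: add edge 2-6 (w=6); MST = {2-4(w=7) 2-5(w=1) 2-6(w=6)}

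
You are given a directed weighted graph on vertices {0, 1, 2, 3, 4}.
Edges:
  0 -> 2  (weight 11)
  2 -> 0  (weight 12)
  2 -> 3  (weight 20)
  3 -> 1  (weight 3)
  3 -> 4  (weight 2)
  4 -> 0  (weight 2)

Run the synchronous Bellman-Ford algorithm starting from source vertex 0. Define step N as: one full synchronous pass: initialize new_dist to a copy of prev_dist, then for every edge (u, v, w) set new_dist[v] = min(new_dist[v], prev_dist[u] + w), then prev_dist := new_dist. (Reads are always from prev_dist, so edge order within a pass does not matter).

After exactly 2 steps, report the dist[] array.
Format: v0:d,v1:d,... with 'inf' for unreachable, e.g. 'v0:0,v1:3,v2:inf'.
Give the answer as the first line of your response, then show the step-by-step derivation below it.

v0:0,v1:inf,v2:11,v3:31,v4:inf

step 1: dist = v0:0,v1:inf,v2:11,v3:inf,v4:inf
step 2: dist = v0:0,v1:inf,v2:11,v3:31,v4:inf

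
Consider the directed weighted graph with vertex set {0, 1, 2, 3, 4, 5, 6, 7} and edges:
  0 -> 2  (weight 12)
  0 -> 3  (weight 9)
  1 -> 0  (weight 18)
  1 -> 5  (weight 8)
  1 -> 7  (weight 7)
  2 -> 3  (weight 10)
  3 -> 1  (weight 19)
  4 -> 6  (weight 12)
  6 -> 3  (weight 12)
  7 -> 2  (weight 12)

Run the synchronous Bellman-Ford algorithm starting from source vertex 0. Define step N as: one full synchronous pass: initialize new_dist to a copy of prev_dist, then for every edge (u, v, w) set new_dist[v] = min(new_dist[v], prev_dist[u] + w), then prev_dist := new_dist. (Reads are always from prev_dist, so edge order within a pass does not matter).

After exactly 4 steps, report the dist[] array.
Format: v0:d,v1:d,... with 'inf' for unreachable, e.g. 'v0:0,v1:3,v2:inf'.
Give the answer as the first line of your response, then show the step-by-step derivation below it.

v0:0,v1:28,v2:12,v3:9,v4:inf,v5:36,v6:inf,v7:35

step 1: dist = v0:0,v1:inf,v2:12,v3:9,v4:inf,v5:inf,v6:inf,v7:inf
step 2: dist = v0:0,v1:28,v2:12,v3:9,v4:inf,v5:inf,v6:inf,v7:inf
step 3: dist = v0:0,v1:28,v2:12,v3:9,v4:inf,v5:36,v6:inf,v7:35
step 4: dist = v0:0,v1:28,v2:12,v3:9,v4:inf,v5:36,v6:inf,v7:35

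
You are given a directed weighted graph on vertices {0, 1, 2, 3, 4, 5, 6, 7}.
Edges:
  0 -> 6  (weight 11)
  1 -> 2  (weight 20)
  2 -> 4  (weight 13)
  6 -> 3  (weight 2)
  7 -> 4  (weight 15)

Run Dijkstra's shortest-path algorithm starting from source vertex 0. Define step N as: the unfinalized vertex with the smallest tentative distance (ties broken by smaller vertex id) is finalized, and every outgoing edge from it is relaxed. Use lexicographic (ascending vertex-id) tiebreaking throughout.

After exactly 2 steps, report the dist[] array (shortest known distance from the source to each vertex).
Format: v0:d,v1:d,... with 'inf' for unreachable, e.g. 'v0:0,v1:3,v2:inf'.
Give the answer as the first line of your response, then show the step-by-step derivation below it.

v0:0,v1:inf,v2:inf,v3:13,v4:inf,v5:inf,v6:11,v7:inf

step 1: dist = v0:0,v1:inf,v2:inf,v3:inf,v4:inf,v5:inf,v6:11,v7:inf
step 2: dist = v0:0,v1:inf,v2:inf,v3:13,v4:inf,v5:inf,v6:11,v7:inf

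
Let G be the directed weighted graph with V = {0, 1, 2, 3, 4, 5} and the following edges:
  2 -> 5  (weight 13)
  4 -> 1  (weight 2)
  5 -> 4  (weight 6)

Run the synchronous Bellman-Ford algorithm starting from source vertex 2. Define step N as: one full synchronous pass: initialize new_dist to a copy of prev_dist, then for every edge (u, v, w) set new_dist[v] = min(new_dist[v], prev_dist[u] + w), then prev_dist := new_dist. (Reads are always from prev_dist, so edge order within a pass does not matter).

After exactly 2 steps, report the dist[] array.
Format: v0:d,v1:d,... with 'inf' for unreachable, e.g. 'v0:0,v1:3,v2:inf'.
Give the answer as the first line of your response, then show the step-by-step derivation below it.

v0:inf,v1:inf,v2:0,v3:inf,v4:19,v5:13

step 1: dist = v0:inf,v1:inf,v2:0,v3:inf,v4:inf,v5:13
step 2: dist = v0:inf,v1:inf,v2:0,v3:inf,v4:19,v5:13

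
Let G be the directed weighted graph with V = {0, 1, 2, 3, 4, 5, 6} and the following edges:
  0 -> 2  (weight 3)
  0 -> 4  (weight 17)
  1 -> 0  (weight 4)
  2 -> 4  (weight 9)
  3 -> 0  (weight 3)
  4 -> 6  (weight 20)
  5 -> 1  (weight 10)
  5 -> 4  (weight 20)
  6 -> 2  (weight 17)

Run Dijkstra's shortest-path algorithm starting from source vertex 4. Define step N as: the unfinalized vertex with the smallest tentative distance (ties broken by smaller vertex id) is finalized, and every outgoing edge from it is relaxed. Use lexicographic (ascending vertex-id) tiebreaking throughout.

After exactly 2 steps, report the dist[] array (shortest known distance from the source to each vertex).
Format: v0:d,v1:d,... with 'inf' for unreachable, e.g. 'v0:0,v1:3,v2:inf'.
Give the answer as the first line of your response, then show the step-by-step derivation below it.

v0:inf,v1:inf,v2:37,v3:inf,v4:0,v5:inf,v6:20

step 1: dist = v0:inf,v1:inf,v2:inf,v3:inf,v4:0,v5:inf,v6:20
step 2: dist = v0:inf,v1:inf,v2:37,v3:inf,v4:0,v5:inf,v6:20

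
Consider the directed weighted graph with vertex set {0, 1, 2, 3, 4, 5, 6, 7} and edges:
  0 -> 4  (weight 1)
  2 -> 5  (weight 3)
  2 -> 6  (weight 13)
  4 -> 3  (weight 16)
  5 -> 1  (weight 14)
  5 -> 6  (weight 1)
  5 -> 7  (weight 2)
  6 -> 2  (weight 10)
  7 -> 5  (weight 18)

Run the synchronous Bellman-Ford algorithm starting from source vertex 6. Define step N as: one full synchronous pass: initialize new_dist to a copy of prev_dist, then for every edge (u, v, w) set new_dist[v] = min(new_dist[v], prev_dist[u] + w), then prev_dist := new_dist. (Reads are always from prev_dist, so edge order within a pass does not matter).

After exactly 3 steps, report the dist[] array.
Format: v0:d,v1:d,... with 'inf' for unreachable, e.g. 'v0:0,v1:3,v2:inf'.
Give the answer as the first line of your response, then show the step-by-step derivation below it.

v0:inf,v1:27,v2:10,v3:inf,v4:inf,v5:13,v6:0,v7:15

step 1: dist = v0:inf,v1:inf,v2:10,v3:inf,v4:inf,v5:inf,v6:0,v7:inf
step 2: dist = v0:inf,v1:inf,v2:10,v3:inf,v4:inf,v5:13,v6:0,v7:inf
step 3: dist = v0:inf,v1:27,v2:10,v3:inf,v4:inf,v5:13,v6:0,v7:15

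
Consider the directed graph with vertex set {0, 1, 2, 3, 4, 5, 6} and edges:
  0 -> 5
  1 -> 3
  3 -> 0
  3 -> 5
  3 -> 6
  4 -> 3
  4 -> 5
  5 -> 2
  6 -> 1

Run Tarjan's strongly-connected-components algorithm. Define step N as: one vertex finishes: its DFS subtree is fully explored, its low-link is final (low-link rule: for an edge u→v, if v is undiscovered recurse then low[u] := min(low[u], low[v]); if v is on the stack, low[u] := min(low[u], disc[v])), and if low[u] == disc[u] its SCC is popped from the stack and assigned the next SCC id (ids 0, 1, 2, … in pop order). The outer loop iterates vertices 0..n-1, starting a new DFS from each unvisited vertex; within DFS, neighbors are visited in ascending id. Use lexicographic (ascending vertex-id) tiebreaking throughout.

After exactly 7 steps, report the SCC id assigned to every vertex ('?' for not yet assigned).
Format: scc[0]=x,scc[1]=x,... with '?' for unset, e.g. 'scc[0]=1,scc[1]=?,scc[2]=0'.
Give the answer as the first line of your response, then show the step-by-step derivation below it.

scc[0]=2,scc[1]=3,scc[2]=0,scc[3]=3,scc[4]=4,scc[5]=1,scc[6]=3

step 1: low=(low[0]=0,low[1]=?,low[2]=2,low[3]=?,low[4]=?,low[5]=1,low[6]=?); scc=(scc[0]=?,scc[1]=?,scc[2]=0,scc[3]=?,scc[4]=?,scc[5]=?,scc[6]=?)
step 2: low=(low[0]=0,low[1]=?,low[2]=2,low[3]=?,low[4]=?,low[5]=1,low[6]=?); scc=(scc[0]=?,scc[1]=?,scc[2]=0,scc[3]=?,scc[4]=?,scc[5]=1,scc[6]=?)
step 3: low=(low[0]=0,low[1]=?,low[2]=2,low[3]=?,low[4]=?,low[5]=1,low[6]=?); scc=(scc[0]=2,scc[1]=?,scc[2]=0,scc[3]=?,scc[4]=?,scc[5]=1,scc[6]=?)
step 4: low=(low[0]=0,low[1]=3,low[2]=2,low[3]=4,low[4]=?,low[5]=1,low[6]=3); scc=(scc[0]=2,scc[1]=?,scc[2]=0,scc[3]=?,scc[4]=?,scc[5]=1,scc[6]=?)
step 5: low=(low[0]=0,low[1]=3,low[2]=2,low[3]=3,low[4]=?,low[5]=1,low[6]=3); scc=(scc[0]=2,scc[1]=?,scc[2]=0,scc[3]=?,scc[4]=?,scc[5]=1,scc[6]=?)
step 6: low=(low[0]=0,low[1]=3,low[2]=2,low[3]=3,low[4]=?,low[5]=1,low[6]=3); scc=(scc[0]=2,scc[1]=3,scc[2]=0,scc[3]=3,scc[4]=?,scc[5]=1,scc[6]=3)
step 7: low=(low[0]=0,low[1]=3,low[2]=2,low[3]=3,low[4]=6,low[5]=1,low[6]=3); scc=(scc[0]=2,scc[1]=3,scc[2]=0,scc[3]=3,scc[4]=4,scc[5]=1,scc[6]=3)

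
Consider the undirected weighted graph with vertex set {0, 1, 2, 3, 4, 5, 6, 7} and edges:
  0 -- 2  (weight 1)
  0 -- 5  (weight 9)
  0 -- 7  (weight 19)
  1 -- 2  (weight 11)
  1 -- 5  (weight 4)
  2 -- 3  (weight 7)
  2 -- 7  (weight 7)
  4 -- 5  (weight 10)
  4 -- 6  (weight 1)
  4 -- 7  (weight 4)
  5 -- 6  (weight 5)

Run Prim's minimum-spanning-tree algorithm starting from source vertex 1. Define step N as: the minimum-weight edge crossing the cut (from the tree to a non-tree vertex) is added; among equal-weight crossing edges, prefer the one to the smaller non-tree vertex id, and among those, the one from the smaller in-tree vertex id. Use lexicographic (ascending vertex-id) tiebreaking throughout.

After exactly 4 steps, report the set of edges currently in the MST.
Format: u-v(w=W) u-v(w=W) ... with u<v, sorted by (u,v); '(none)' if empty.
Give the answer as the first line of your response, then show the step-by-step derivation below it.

1-5(w=4) 4-6(w=1) 4-7(w=4) 5-6(w=5)

step 1: add edge 1-5 (w=4); MST = {1-5(w=4)}
step 2: add edge 5-6 (w=5); MST = {1-5(w=4) 5-6(w=5)}
step 3: add edge 4-6 (w=1); MST = {1-5(w=4) 4-6(w=1) 5-6(w=5)}
step 4: add edge 4-7 (w=4); MST = {1-5(w=4) 4-6(w=1) 4-7(w=4) 5-6(w=5)}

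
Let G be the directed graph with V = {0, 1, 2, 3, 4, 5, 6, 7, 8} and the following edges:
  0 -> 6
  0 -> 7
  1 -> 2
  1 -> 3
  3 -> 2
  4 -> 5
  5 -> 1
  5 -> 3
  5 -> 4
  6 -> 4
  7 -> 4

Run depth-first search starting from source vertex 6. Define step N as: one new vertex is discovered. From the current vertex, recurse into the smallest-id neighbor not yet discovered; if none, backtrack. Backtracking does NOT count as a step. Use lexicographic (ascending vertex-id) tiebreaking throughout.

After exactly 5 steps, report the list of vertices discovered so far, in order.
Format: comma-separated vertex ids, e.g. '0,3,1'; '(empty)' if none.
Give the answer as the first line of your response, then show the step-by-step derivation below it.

6,4,5,1,2

step 1: discover 6; path=6; order=6
step 2: discover 4; path=6>4; order=6,4
step 3: discover 5; path=6>4>5; order=6,4,5
step 4: discover 1; path=6>4>5>1; order=6,4,5,1
step 5: discover 2; path=6>4>5>1>2; order=6,4,5,1,2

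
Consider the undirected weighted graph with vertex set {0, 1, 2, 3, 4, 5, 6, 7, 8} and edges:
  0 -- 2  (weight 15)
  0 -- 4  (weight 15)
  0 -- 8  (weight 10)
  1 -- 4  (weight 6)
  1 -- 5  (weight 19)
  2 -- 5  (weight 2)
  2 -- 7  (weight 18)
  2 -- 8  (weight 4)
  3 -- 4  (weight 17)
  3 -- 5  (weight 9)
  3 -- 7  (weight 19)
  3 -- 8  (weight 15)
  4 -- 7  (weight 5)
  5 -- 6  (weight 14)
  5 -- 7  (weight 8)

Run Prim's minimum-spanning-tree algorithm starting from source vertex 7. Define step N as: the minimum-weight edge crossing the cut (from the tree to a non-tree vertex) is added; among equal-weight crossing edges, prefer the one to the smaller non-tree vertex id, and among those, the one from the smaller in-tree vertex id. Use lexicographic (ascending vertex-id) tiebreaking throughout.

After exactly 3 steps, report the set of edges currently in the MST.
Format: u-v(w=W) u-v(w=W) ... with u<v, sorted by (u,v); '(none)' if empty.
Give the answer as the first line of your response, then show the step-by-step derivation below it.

1-4(w=6) 4-7(w=5) 5-7(w=8)

step 1: add edge 4-7 (w=5); MST = {4-7(w=5)}
step 2: add edge 1-4 (w=6); MST = {1-4(w=6) 4-7(w=5)}
step 3: add edge 5-7 (w=8); MST = {1-4(w=6) 4-7(w=5) 5-7(w=8)}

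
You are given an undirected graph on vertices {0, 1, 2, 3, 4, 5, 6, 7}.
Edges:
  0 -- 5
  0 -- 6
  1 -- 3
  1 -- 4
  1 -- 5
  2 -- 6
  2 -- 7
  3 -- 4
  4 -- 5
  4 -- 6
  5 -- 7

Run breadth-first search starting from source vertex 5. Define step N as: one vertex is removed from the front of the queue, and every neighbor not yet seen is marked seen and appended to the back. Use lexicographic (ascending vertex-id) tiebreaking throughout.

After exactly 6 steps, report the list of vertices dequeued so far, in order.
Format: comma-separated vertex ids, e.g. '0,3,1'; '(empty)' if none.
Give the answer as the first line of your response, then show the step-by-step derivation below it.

5,0,1,4,7,6

step 1: dequeue 5; queue=[0,1,4,7]; order=5
step 2: dequeue 0; queue=[1,4,7,6]; order=5,0
step 3: dequeue 1; queue=[4,7,6,3]; order=5,0,1
step 4: dequeue 4; queue=[7,6,3]; order=5,0,1,4
step 5: dequeue 7; queue=[6,3,2]; order=5,0,1,4,7
step 6: dequeue 6; queue=[3,2]; order=5,0,1,4,7,6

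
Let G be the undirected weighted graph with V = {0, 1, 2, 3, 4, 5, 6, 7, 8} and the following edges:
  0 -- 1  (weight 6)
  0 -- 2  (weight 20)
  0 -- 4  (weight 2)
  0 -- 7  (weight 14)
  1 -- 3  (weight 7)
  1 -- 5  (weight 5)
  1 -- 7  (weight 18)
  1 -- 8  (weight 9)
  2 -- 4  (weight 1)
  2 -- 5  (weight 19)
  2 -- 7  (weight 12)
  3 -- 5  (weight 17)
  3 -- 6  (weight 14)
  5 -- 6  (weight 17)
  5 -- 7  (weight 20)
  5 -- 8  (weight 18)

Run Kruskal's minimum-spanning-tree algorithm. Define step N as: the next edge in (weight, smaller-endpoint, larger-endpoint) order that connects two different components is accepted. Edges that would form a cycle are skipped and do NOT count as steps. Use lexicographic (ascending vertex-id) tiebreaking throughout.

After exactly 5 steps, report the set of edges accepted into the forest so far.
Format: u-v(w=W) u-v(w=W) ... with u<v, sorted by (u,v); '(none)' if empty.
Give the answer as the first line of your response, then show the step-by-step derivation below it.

0-1(w=6) 0-4(w=2) 1-3(w=7) 1-5(w=5) 2-4(w=1)

step 1: add edge 2-4 (w=1); MST = {2-4(w=1)}
step 2: add edge 0-4 (w=2); MST = {0-4(w=2) 2-4(w=1)}
step 3: add edge 1-5 (w=5); MST = {0-4(w=2) 1-5(w=5) 2-4(w=1)}
step 4: add edge 0-1 (w=6); MST = {0-1(w=6) 0-4(w=2) 1-5(w=5) 2-4(w=1)}
step 5: add edge 1-3 (w=7); MST = {0-1(w=6) 0-4(w=2) 1-3(w=7) 1-5(w=5) 2-4(w=1)}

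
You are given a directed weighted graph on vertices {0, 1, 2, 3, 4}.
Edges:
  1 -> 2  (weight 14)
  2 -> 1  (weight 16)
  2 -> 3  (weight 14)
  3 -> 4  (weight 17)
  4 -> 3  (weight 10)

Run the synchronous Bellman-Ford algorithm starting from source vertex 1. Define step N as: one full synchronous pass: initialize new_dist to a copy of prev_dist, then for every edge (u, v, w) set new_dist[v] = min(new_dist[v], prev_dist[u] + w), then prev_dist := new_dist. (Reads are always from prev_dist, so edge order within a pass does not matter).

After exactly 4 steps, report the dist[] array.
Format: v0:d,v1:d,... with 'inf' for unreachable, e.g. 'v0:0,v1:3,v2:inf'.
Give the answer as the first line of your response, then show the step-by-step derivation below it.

v0:inf,v1:0,v2:14,v3:28,v4:45

step 1: dist = v0:inf,v1:0,v2:14,v3:inf,v4:inf
step 2: dist = v0:inf,v1:0,v2:14,v3:28,v4:inf
step 3: dist = v0:inf,v1:0,v2:14,v3:28,v4:45
step 4: dist = v0:inf,v1:0,v2:14,v3:28,v4:45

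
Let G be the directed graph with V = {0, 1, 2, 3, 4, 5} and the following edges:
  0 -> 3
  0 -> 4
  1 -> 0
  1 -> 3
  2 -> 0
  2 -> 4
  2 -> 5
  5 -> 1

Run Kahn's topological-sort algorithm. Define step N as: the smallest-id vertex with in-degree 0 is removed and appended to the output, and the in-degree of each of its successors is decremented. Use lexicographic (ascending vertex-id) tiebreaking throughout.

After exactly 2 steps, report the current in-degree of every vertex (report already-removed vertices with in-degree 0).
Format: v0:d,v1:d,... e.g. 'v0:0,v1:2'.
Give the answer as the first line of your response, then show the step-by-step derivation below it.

v0:1,v1:0,v2:0,v3:2,v4:1,v5:0

step 1: output 2; order=[2]; indeg=(1,1,0,2,1,0)
step 2: output 5; order=[2,5]; indeg=(1,0,0,2,1,0)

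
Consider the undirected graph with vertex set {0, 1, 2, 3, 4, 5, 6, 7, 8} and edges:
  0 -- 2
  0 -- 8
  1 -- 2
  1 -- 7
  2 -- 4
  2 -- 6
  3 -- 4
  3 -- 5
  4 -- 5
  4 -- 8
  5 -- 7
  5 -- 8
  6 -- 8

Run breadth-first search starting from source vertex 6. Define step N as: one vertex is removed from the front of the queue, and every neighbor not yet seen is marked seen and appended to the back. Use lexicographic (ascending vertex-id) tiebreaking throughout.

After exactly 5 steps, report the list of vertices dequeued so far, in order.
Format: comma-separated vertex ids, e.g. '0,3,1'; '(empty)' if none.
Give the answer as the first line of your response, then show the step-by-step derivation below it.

6,2,8,0,1

step 1: dequeue 6; queue=[2,8]; order=6
step 2: dequeue 2; queue=[8,0,1,4]; order=6,2
step 3: dequeue 8; queue=[0,1,4,5]; order=6,2,8
step 4: dequeue 0; queue=[1,4,5]; order=6,2,8,0
step 5: dequeue 1; queue=[4,5,7]; order=6,2,8,0,1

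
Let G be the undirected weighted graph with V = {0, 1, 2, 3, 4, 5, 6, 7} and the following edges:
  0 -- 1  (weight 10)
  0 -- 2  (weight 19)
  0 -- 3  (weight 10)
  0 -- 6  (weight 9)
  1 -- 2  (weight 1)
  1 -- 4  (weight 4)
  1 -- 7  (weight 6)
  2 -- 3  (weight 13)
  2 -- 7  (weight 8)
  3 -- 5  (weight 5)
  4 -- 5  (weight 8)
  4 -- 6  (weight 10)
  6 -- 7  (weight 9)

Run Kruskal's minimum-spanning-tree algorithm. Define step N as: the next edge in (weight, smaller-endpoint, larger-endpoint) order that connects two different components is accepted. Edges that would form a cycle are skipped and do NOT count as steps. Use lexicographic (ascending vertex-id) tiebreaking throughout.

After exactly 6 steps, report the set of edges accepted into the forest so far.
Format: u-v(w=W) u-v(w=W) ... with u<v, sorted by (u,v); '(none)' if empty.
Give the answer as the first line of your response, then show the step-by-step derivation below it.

0-6(w=9) 1-2(w=1) 1-4(w=4) 1-7(w=6) 3-5(w=5) 4-5(w=8)

step 1: add edge 1-2 (w=1); MST = {1-2(w=1)}
step 2: add edge 1-4 (w=4); MST = {1-2(w=1) 1-4(w=4)}
step 3: add edge 3-5 (w=5); MST = {1-2(w=1) 1-4(w=4) 3-5(w=5)}
step 4: add edge 1-7 (w=6); MST = {1-2(w=1) 1-4(w=4) 1-7(w=6) 3-5(w=5)}
step 5: add edge 4-5 (w=8); MST = {1-2(w=1) 1-4(w=4) 1-7(w=6) 3-5(w=5) 4-5(w=8)}
step 6: add edge 0-6 (w=9); MST = {0-6(w=9) 1-2(w=1) 1-4(w=4) 1-7(w=6) 3-5(w=5) 4-5(w=8)}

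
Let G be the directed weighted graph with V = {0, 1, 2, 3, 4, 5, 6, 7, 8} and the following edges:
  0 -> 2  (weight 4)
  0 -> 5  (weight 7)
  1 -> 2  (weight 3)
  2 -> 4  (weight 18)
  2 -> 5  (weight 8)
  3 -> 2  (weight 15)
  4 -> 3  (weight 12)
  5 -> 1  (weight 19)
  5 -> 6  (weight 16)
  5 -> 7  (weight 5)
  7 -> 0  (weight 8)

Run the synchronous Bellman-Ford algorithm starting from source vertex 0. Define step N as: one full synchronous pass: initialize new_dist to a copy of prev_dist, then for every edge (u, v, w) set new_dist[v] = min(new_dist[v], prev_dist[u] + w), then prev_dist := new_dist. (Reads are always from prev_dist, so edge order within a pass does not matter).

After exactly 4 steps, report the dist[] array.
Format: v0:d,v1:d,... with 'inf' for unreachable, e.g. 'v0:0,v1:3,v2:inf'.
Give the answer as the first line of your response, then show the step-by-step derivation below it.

v0:0,v1:26,v2:4,v3:34,v4:22,v5:7,v6:23,v7:12,v8:inf

step 1: dist = v0:0,v1:inf,v2:4,v3:inf,v4:inf,v5:7,v6:inf,v7:inf,v8:inf
step 2: dist = v0:0,v1:26,v2:4,v3:inf,v4:22,v5:7,v6:23,v7:12,v8:inf
step 3: dist = v0:0,v1:26,v2:4,v3:34,v4:22,v5:7,v6:23,v7:12,v8:inf
step 4: dist = v0:0,v1:26,v2:4,v3:34,v4:22,v5:7,v6:23,v7:12,v8:inf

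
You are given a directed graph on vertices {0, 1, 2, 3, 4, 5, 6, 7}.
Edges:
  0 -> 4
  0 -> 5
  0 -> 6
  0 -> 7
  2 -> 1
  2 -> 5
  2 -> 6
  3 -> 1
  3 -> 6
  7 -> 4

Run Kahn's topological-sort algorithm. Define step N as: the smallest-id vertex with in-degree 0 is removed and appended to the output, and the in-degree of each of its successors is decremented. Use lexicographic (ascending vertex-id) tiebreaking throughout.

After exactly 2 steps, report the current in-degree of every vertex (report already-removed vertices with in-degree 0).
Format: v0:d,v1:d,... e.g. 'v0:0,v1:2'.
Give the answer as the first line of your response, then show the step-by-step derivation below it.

v0:0,v1:1,v2:0,v3:0,v4:1,v5:0,v6:1,v7:0

step 1: output 0; order=[0]; indeg=(0,2,0,0,1,1,2,0)
step 2: output 2; order=[0,2]; indeg=(0,1,0,0,1,0,1,0)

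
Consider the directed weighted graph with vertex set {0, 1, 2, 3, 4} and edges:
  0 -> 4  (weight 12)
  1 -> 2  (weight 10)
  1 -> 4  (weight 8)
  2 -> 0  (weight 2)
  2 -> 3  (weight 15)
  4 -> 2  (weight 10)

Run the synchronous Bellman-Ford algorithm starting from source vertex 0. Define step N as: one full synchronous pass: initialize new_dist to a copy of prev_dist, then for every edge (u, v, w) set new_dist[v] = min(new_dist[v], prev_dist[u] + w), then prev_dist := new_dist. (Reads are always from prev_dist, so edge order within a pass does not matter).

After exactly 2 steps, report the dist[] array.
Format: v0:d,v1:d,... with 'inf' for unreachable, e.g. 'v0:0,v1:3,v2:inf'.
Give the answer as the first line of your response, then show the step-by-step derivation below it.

v0:0,v1:inf,v2:22,v3:inf,v4:12

step 1: dist = v0:0,v1:inf,v2:inf,v3:inf,v4:12
step 2: dist = v0:0,v1:inf,v2:22,v3:inf,v4:12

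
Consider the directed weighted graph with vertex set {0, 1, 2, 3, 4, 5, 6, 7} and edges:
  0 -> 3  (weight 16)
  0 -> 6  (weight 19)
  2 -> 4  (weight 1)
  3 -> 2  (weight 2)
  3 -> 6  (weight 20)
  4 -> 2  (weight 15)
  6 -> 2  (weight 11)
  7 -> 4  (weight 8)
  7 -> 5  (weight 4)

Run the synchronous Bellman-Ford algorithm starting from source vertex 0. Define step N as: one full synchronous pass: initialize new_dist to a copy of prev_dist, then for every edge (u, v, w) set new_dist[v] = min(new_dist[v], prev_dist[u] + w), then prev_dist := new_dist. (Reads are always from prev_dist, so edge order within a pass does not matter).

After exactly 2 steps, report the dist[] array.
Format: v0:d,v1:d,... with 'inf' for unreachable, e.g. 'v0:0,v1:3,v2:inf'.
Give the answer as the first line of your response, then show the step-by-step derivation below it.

v0:0,v1:inf,v2:18,v3:16,v4:inf,v5:inf,v6:19,v7:inf

step 1: dist = v0:0,v1:inf,v2:inf,v3:16,v4:inf,v5:inf,v6:19,v7:inf
step 2: dist = v0:0,v1:inf,v2:18,v3:16,v4:inf,v5:inf,v6:19,v7:inf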